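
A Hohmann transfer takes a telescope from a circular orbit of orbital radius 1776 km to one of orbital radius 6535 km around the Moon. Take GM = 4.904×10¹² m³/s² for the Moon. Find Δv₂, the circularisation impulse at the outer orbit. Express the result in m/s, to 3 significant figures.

Δv ≈ 300 m/s

r₁ = 1776 km = 1.776×10⁶ m.
r₂ = 6535 km = 6.535×10⁶ m.
Transfer ellipse a_t = (r₁ + r₂)/2 = 4.156×10⁶ m.
At r₁: circular v_c1 = √(μ/r₁) = 1662 m/s; transfer-perilune v_p = √[μ(2/r₁ − 1/a_t)] = 2084 m/s.
At r₂: circular v_c2 = √(μ/r₂) = 866.3 m/s; transfer-apolune v_a = √[μ(2/r₂ − 1/a_t)] = 566.3 m/s.
Δv₂ = v_c2 − v_a = 299.9 m/s.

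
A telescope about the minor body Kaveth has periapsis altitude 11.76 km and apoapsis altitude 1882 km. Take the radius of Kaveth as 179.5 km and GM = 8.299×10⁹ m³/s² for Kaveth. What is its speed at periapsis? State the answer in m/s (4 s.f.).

r_p = 179.5 + 11.76 = 191.26 km = 1.9126×10⁵ m.
r_a = 179.5 + 1882 = 2061.5 km = 2.0615×10⁶ m.
Semi-major axis a = (r_p + r_a)/2 = 1126.4 km = 1.126×10⁶ m.
Vis-viva: v² = μ(2/r − 1/a) = 8.299×10⁹ × (1.046×10⁻⁵ − 8.878×10⁻⁷) = 7.941×10⁴ m²/s².
v = 281.8 m/s.

v ≈ 281.8 m/s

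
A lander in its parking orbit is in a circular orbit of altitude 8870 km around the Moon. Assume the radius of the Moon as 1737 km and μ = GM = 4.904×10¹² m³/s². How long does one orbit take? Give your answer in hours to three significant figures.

r = 1737 + 8870 = 10607 km = 1.0607×10⁷ m.
Kepler's third law: T = 2π√(r³/μ) = 2π√((1.061×10⁷)³ / 4.904×10¹²).
r³/μ = 2.433×10⁸ s², so T = 2π × 1.560×10⁴ = 9.802×10⁴ s.
Converting: 9.802×10⁴ s ÷ 3600 = 27.23 hours.

T ≈ 27.2 hours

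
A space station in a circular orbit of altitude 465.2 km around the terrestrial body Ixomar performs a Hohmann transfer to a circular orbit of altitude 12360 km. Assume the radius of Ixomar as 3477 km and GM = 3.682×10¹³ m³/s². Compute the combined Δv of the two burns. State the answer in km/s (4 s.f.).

Δv_total ≈ 1.373 km/s

r₁ = 3477 + 465.2 = 3942.2 km = 3.9422×10⁶ m.
r₂ = 3477 + 12360 = 15837 km = 1.5837×10⁷ m.
Transfer ellipse a_t = (r₁ + r₂)/2 = 9.890×10⁶ m.
At r₁: circular v_c1 = √(μ/r₁) = 3056 m/s; transfer-periapsis v_p = √[μ(2/r₁ − 1/a_t)] = 3867 m/s.
Δv₁ = v_p − v_c1 = 811.3 m/s.
At r₂: circular v_c2 = √(μ/r₂) = 1525 m/s; transfer-apoapsis v_a = √[μ(2/r₂ − 1/a_t)] = 962.7 m/s.
Δv₂ = v_c2 − v_a = 562.1 m/s.
Total Δv = Δv₁ + Δv₂ = 1373 m/s = 1.373 km/s.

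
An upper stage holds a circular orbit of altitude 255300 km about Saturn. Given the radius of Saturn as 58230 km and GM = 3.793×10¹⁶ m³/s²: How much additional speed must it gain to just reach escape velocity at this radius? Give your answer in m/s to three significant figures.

Δv ≈ 4560 m/s

r = 58230 + 255300 = 313530 km = 3.1353×10⁸ m.
Circular speed v_c = √(μ/r) = 11000 m/s.
Escape speed v_esc = √(2μ/r) = √2 × v_c = 15550 m/s.
Δv = v_esc − v_c = 4556 m/s.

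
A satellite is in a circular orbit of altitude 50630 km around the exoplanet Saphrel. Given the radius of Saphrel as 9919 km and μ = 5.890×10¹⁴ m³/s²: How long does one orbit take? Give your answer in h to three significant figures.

T ≈ 33.9 h

r = 9919 + 50630 = 60549 km = 6.0549×10⁷ m.
Kepler's third law: T = 2π√(r³/μ) = 2π√((6.055×10⁷)³ / 5.890×10¹⁴).
r³/μ = 3.769×10⁸ s², so T = 2π × 1.941×10⁴ = 1.220×10⁵ s.
Converting: 1.220×10⁵ s ÷ 3600 = 33.88 h.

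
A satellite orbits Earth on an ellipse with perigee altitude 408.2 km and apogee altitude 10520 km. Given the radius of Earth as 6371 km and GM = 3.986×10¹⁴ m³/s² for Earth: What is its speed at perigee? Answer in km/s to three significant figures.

v ≈ 9.16 km/s

r_p = 6371 + 408.2 = 6779.2 km = 6.7792×10⁶ m.
r_a = 6371 + 10520 = 16891 km = 1.6891×10⁷ m.
Semi-major axis a = (r_p + r_a)/2 = 11835 km = 1.184×10⁷ m.
Vis-viva: v² = μ(2/r − 1/a) = 3.986×10¹⁴ × (2.950×10⁻⁷ − 8.449×10⁻⁸) = 8.392×10⁷ m²/s².
v = 9161 m/s = 9.161 km/s.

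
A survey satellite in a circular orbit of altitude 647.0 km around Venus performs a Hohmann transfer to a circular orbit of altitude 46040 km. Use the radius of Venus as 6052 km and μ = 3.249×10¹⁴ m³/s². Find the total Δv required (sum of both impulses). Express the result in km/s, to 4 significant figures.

r₁ = 6052 + 647.0 = 6699.0 km = 6.6990×10⁶ m.
r₂ = 6052 + 46040 = 52092 km = 5.2092×10⁷ m.
Transfer ellipse a_t = (r₁ + r₂)/2 = 2.940×10⁷ m.
At r₁: circular v_c1 = √(μ/r₁) = 6964 m/s; transfer-periapsis v_p = √[μ(2/r₁ − 1/a_t)] = 9271 m/s.
Δv₁ = v_p − v_c1 = 2307 m/s.
At r₂: circular v_c2 = √(μ/r₂) = 2497 m/s; transfer-apoapsis v_a = √[μ(2/r₂ − 1/a_t)] = 1192 m/s.
Δv₂ = v_c2 − v_a = 1305 m/s.
Total Δv = Δv₁ + Δv₂ = 3612 m/s = 3.612 km/s.

Δv_total ≈ 3.612 km/s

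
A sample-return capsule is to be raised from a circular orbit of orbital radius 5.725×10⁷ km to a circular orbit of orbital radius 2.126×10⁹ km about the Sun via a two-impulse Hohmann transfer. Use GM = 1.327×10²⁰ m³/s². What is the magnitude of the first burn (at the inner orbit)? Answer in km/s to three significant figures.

r₁ = 5.725×10⁷ km = 5.725×10¹⁰ m.
r₂ = 2.126×10⁹ km = 2.126×10¹² m.
Transfer ellipse a_t = (r₁ + r₂)/2 = 1.092×10¹² m.
At r₁: circular v_c1 = √(μ/r₁) = 48140 m/s; transfer-perihelion v_p = √[μ(2/r₁ − 1/a_t)] = 67190 m/s.
Δv₁ = v_p − v_c1 = 19040 m/s.
= 19.04 km/s.

Δv ≈ 19.0 km/s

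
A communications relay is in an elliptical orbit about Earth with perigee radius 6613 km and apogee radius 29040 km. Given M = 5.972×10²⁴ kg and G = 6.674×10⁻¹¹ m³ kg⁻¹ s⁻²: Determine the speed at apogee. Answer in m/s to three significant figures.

μ = GM = 6.674×10⁻¹¹ × 5.972×10²⁴ = 3.986×10¹⁴ m³/s².
Semi-major axis a = (r_p + r_a)/2 = 17826 km = 1.783×10⁷ m.
Vis-viva: v² = μ(2/r − 1/a) = 3.986×10¹⁴ × (6.887×10⁻⁸ − 5.610×10⁻⁸) = 5.091×10⁶ m²/s².
v = 2256 m/s.

v ≈ 2260 m/s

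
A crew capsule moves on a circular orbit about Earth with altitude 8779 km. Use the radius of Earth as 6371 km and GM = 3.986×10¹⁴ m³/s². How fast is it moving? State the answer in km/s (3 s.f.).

v ≈ 5.13 km/s

r = 6371 + 8779 = 15150 km = 1.5150×10⁷ m.
For a circular orbit v = √(μ/r) = √(3.986×10¹⁴ / 1.515×10⁷) = √(2.631×10⁷) = 5129 m/s.
That is 5.129 km/s.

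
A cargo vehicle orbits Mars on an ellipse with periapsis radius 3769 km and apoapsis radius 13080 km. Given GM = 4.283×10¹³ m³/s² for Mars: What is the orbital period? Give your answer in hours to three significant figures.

T ≈ 6.52 hours

Semi-major axis a = (r_p + r_a)/2 = (3769.0 + 13080)/2 = 8424.5 km = 8.424×10⁶ m.
By Kepler's third law T = 2π√(a³/μ) = 2π × 3.736×10³ = 2.348×10⁴ s.
= 6.521 hours.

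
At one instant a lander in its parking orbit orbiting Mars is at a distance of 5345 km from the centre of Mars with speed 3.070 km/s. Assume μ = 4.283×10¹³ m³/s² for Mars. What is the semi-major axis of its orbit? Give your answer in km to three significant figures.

a ≈ 6490 km

r = 5.345×10⁶ m.
Vis-viva rearranged: 1/a = 2/r − v²/μ = 3.742×10⁻⁷ − 2.201×10⁻⁷ = 1.541×10⁻⁷ m⁻¹.
a = 6.488×10⁶ m = 6488.1 km.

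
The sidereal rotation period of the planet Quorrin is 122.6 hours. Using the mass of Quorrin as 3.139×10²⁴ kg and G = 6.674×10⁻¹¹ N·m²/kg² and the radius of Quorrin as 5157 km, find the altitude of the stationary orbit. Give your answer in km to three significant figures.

h_sync ≈ 96000 km

μ = GM = 6.674×10⁻¹¹ × 3.139×10²⁴ = 2.095×10¹⁴ m³/s².
T = 122.6 hours = 4.414×10⁵ s.
A synchronous orbit has period T, so by Kepler's third law a = (μT²/4π²)^(1/3).
μT²/4π² = 2.095×10¹⁴ × (4.414×10⁵)² / 39.48 = 1.034×10²⁴ m³.
a = 1.011×10⁸ m = 1.0111×10⁵ km.
Altitude h = a − R = 1.0111×10⁵ − 5157 = 95955 km.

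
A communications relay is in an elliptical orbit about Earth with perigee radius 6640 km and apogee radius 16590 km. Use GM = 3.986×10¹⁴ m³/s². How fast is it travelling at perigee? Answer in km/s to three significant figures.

v ≈ 9.26 km/s

Semi-major axis a = (r_p + r_a)/2 = 11615 km = 1.162×10⁷ m.
Vis-viva: v² = μ(2/r − 1/a) = 3.986×10¹⁴ × (3.012×10⁻⁷ − 8.610×10⁻⁸) = 8.574×10⁷ m²/s².
v = 9260 m/s = 9.260 km/s.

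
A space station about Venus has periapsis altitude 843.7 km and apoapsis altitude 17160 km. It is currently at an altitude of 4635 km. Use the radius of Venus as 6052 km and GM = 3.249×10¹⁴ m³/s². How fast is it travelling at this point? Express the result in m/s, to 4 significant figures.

r_p = 6052 + 843.7 = 6895.7 km = 6.8957×10⁶ m.
r_a = 6052 + 17160 = 23212 km = 2.3212×10⁷ m.
r = 6052 + 4635 = 10687 km = 1.069×10⁷ m.
Semi-major axis a = (r_p + r_a)/2 = 15054 km = 1.505×10⁷ m.
Vis-viva: v² = μ(2/r − 1/a) = 3.249×10¹⁴ × (1.871×10⁻⁷ − 6.643×10⁻⁸) = 3.922×10⁷ m²/s².
v = 6263 m/s.

v ≈ 6263 m/s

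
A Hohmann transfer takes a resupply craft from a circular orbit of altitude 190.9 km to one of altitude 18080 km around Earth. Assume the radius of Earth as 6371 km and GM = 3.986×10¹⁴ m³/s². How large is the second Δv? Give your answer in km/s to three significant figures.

r₁ = 6371 + 190.9 = 6561.9 km = 6.5619×10⁶ m.
r₂ = 6371 + 18080 = 24451 km = 2.4451×10⁷ m.
Transfer ellipse a_t = (r₁ + r₂)/2 = 1.551×10⁷ m.
At r₁: circular v_c1 = √(μ/r₁) = 7794 m/s; transfer-perigee v_p = √[μ(2/r₁ − 1/a_t)] = 9787 m/s.
At r₂: circular v_c2 = √(μ/r₂) = 4038 m/s; transfer-apogee v_a = √[μ(2/r₂ − 1/a_t)] = 2627 m/s.
Δv₂ = v_c2 − v_a = 1411 m/s.
= 1.411 km/s.

Δv ≈ 1.41 km/s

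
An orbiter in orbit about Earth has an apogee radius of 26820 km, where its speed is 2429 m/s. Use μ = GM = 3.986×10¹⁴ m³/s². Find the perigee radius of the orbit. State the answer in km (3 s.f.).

r_a = 2.682×10⁷ m.
Specific energy ε = v²/2 − μ/r = -1.191×10⁷ J/kg, so a = −μ/(2ε) = 1.673×10⁷ m.
The apsides satisfy r_p + r_a = 2a, so the perigee radius is 2a − r_a = 6.642×10⁶ m = 6642.0 km.

perigee radius ≈ 6640 km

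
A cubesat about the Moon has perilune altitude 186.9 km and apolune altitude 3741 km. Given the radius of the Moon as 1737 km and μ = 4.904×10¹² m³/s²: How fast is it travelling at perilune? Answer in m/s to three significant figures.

r_p = 1737 + 186.9 = 1923.9 km = 1.9239×10⁶ m.
r_a = 1737 + 3741 = 5478.0 km = 5.4780×10⁶ m.
Semi-major axis a = (r_p + r_a)/2 = 3700.9 km = 3.701×10⁶ m.
Vis-viva: v² = μ(2/r − 1/a) = 4.904×10¹² × (1.040×10⁻⁶ − 2.702×10⁻⁷) = 3.773×10⁶ m²/s².
v = 1942 m/s.

v ≈ 1940 m/s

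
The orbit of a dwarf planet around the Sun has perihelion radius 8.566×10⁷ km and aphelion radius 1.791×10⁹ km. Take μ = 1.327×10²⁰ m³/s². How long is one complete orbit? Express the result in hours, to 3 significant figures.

T ≈ 138000 hours

Semi-major axis a = (r_p + r_a)/2 = (8.5660×10⁷ + 1.7910×10⁹)/2 = 9.3833×10⁸ km = 9.383×10¹¹ m.
By Kepler's third law T = 2π√(a³/μ) = 2π × 7.890×10⁷ = 4.958×10⁸ s.
= 1.377×10⁵ hours.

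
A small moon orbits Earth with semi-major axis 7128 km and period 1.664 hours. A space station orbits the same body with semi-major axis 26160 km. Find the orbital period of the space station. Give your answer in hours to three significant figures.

T₂ ≈ 11.7 hours

Kepler's third law: T² ∝ a³, so T₂ = T₁ (a₂/a₁)^(3/2).
a₂/a₁ = 3.670, (a₂/a₁)^(3/2) = 7.031.
T₂ = 1.664 × 7.031 = 11.70 hours.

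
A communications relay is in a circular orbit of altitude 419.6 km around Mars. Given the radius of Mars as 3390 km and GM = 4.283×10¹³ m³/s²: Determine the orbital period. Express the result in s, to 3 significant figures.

r = 3390 + 419.6 = 3809.6 km = 3.8096×10⁶ m.
Kepler's third law: T = 2π√(r³/μ) = 2π√((3.810×10⁶)³ / 4.283×10¹³).
r³/μ = 1.291×10⁶ s², so T = 2π × 1.136×10³ = 7.139×10³ s.

T ≈ 7140 s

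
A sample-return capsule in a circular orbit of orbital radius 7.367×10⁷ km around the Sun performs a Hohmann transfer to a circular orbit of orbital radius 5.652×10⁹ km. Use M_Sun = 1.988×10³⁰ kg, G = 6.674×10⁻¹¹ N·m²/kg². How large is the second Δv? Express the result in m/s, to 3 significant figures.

Δv ≈ 4070 m/s

μ = GM = 6.674×10⁻¹¹ × 1.988×10³⁰ = 1.327×10²⁰ m³/s².
r₁ = 7.367×10⁷ km = 7.367×10¹⁰ m.
r₂ = 5.652×10⁹ km = 5.652×10¹² m.
Transfer ellipse a_t = (r₁ + r₂)/2 = 2.863×10¹² m.
At r₁: circular v_c1 = √(μ/r₁) = 42440 m/s; transfer-perihelion v_p = √[μ(2/r₁ − 1/a_t)] = 59630 m/s.
At r₂: circular v_c2 = √(μ/r₂) = 4845 m/s; transfer-aphelion v_a = √[μ(2/r₂ − 1/a_t)] = 777.2 m/s.
Δv₂ = v_c2 − v_a = 4068 m/s.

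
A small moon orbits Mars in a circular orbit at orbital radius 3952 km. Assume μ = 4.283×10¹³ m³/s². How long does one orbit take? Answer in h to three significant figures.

T ≈ 2.10 h

r = 3952 km = 3.952×10⁶ m.
Kepler's third law: T = 2π√(r³/μ) = 2π√((3.952×10⁶)³ / 4.283×10¹³).
r³/μ = 1.441×10⁶ s², so T = 2π × 1.200×10³ = 7.543×10³ s.
Converting: 7.543×10³ s ÷ 3600 = 2.095 h.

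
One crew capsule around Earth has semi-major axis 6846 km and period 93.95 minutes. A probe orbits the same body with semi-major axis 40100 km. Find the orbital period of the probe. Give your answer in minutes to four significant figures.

T₂ ≈ 1332 minutes

Kepler's third law: T² ∝ a³, so T₂ = T₁ (a₂/a₁)^(3/2).
a₂/a₁ = 5.857, (a₂/a₁)^(3/2) = 14.18.
T₂ = 93.95 × 14.18 = 1332 minutes.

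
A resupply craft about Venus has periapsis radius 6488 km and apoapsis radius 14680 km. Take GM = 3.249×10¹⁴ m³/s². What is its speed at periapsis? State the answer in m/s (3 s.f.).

Semi-major axis a = (r_p + r_a)/2 = 10584 km = 1.058×10⁷ m.
Vis-viva: v² = μ(2/r − 1/a) = 3.249×10¹⁴ × (3.083×10⁻⁷ − 9.448×10⁻⁸) = 6.946×10⁷ m²/s².
v = 8334 m/s.

v ≈ 8330 m/s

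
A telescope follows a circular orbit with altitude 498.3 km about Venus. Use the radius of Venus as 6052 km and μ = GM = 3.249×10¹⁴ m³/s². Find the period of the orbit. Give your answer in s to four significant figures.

T ≈ 5844 s

r = 6052 + 498.3 = 6550.3 km = 6.5503×10⁶ m.
Kepler's third law: T = 2π√(r³/μ) = 2π√((6.550×10⁶)³ / 3.249×10¹⁴).
r³/μ = 8.650×10⁵ s², so T = 2π × 9.301×10² = 5.844×10³ s.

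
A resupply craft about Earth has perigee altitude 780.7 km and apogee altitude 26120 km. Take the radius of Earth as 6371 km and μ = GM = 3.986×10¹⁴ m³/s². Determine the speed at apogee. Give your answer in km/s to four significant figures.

v ≈ 2.104 km/s

r_p = 6371 + 780.7 = 7151.7 km = 7.1517×10⁶ m.
r_a = 6371 + 26120 = 32491 km = 3.2491×10⁷ m.
Semi-major axis a = (r_p + r_a)/2 = 19821 km = 1.982×10⁷ m.
Vis-viva: v² = μ(2/r − 1/a) = 3.986×10¹⁴ × (6.156×10⁻⁸ − 5.045×10⁻⁸) = 4.426×10⁶ m²/s².
v = 2104 m/s = 2.104 km/s.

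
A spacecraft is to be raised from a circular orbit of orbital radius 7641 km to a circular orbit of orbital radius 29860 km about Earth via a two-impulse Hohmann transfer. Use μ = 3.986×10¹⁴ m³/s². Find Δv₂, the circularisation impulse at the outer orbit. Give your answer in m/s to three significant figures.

Δv ≈ 1320 m/s

r₁ = 7641 km = 7.641×10⁶ m.
r₂ = 29860 km = 2.986×10⁷ m.
Transfer ellipse a_t = (r₁ + r₂)/2 = 1.875×10⁷ m.
At r₁: circular v_c1 = √(μ/r₁) = 7223 m/s; transfer-perigee v_p = √[μ(2/r₁ − 1/a_t)] = 9114 m/s.
At r₂: circular v_c2 = √(μ/r₂) = 3654 m/s; transfer-apogee v_a = √[μ(2/r₂ − 1/a_t)] = 2332 m/s.
Δv₂ = v_c2 − v_a = 1321 m/s.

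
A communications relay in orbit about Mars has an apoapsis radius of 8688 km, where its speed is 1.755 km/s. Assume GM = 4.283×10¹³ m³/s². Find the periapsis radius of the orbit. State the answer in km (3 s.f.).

periapsis radius ≈ 3950 km

r_a = 8.688×10⁶ m.
Specific energy ε = v²/2 − μ/r = -3.390×10⁶ J/kg, so a = −μ/(2ε) = 6.318×10⁶ m.
The apsides satisfy r_p + r_a = 2a, so the periapsis radius is 2a − r_a = 3.947×10⁶ m = 3947.1 km.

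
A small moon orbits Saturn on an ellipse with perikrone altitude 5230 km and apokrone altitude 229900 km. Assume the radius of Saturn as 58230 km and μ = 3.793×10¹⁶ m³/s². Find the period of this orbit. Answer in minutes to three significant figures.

r_p = 58230 + 5230 = 63460 km = 6.3460×10⁷ m.
r_a = 58230 + 229900 = 288130 km = 2.8813×10⁸ m.
Semi-major axis a = (r_p + r_a)/2 = (63460 + 2.8813×10⁵)/2 = 1.7580×10⁵ km = 1.758×10⁸ m.
By Kepler's third law T = 2π√(a³/μ) = 2π × 1.197×10⁴ = 7.520×10⁴ s.
= 1253 minutes.

T ≈ 1250 minutes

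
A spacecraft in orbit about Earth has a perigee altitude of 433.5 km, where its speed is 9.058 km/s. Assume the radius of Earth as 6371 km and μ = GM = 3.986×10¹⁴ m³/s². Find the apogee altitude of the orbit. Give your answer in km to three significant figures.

r_p = 6371 + 433.5 = 6804.5 km = 6.804×10⁶ m.
Specific energy ε = v²/2 − μ/r = -1.756×10⁷ J/kg, so a = −μ/(2ε) = 1.135×10⁷ m.
The apsides satisfy r_p + r_a = 2a, so the apogee radius is 2a − r_p = 1.590×10⁷ m = 15901 km.
Apogee altitude = 15901 − 6371 = 9530.0 km.

apogee altitude ≈ 9530 km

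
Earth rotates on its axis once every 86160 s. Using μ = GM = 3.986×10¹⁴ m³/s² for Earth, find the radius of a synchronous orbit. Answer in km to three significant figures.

r_sync ≈ 42200 km

A synchronous orbit has period T, so by Kepler's third law a = (μT²/4π²)^(1/3).
μT²/4π² = 3.986×10¹⁴ × (8.616×10⁴)² / 39.48 = 7.495×10²² m³.
a = 4.216×10⁷ m = 42163 km.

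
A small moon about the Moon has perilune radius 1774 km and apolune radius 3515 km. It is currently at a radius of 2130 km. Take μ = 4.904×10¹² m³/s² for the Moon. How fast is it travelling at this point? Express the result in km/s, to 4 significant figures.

Semi-major axis a = (r_p + r_a)/2 = 2644.5 km = 2.644×10⁶ m.
Vis-viva: v² = μ(2/r − 1/a) = 4.904×10¹² × (9.390×10⁻⁷ − 3.781×10⁻⁷) = 2.750×10⁶ m²/s².
v = 1658 m/s = 1.658 km/s.

v ≈ 1.658 km/s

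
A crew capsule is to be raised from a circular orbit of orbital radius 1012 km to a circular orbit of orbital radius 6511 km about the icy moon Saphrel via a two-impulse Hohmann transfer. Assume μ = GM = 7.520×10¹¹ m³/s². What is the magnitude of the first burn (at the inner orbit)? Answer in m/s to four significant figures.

Δv ≈ 272.1 m/s

r₁ = 1012 km = 1.012×10⁶ m.
r₂ = 6511 km = 6.511×10⁶ m.
Transfer ellipse a_t = (r₁ + r₂)/2 = 3.762×10⁶ m.
At r₁: circular v_c1 = √(μ/r₁) = 862.0 m/s; transfer-periapsis v_p = √[μ(2/r₁ − 1/a_t)] = 1134 m/s.
Δv₁ = v_p − v_c1 = 272.1 m/s.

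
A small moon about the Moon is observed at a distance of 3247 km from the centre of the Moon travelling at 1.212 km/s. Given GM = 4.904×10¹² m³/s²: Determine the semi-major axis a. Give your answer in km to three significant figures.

a ≈ 3160 km

r = 3.247×10⁶ m.
Vis-viva rearranged: 1/a = 2/r − v²/μ = 6.160×10⁻⁷ − 2.995×10⁻⁷ = 3.164×10⁻⁷ m⁻¹.
a = 3.160×10⁶ m = 3160.4 km.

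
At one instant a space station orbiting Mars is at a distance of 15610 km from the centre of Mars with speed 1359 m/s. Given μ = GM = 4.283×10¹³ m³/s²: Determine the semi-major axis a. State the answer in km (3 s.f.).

r = 1.561×10⁷ m.
Vis-viva rearranged: 1/a = 2/r − v²/μ = 1.281×10⁻⁷ − 4.312×10⁻⁸ = 8.500×10⁻⁸ m⁻¹.
a = 1.176×10⁷ m = 11764 km.

a ≈ 11800 km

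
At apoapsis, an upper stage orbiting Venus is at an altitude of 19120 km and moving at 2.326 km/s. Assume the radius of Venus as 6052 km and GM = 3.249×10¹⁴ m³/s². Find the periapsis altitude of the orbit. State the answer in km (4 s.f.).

periapsis altitude ≈ 622.5 km

r_a = 6052 + 19120 = 25172 km = 2.517×10⁷ m.
Specific energy ε = v²/2 − μ/r = -1.020×10⁷ J/kg, so a = −μ/(2ε) = 1.592×10⁷ m.
The apsides satisfy r_p + r_a = 2a, so the periapsis radius is 2a − r_a = 6.675×10⁶ m = 6674.5 km.
Periapsis altitude = 6674.5 − 6052 = 622.51 km.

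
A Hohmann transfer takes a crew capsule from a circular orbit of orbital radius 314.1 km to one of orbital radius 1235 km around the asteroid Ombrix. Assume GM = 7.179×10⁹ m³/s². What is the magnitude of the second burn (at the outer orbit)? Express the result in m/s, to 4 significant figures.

Δv ≈ 27.69 m/s

r₁ = 314.1 km = 3.141×10⁵ m.
r₂ = 1235 km = 1.235×10⁶ m.
Transfer ellipse a_t = (r₁ + r₂)/2 = 7.746×10⁵ m.
At r₁: circular v_c1 = √(μ/r₁) = 151.2 m/s; transfer-periapsis v_p = √[μ(2/r₁ − 1/a_t)] = 190.9 m/s.
At r₂: circular v_c2 = √(μ/r₂) = 76.24 m/s; transfer-apoapsis v_a = √[μ(2/r₂ − 1/a_t)] = 48.55 m/s.
Δv₂ = v_c2 − v_a = 27.69 m/s.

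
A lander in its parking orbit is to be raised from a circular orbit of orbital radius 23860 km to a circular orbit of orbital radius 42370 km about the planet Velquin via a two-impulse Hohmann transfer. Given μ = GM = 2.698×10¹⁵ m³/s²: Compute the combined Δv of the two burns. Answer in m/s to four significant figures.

r₁ = 23860 km = 2.386×10⁷ m.
r₂ = 42370 km = 4.237×10⁷ m.
Transfer ellipse a_t = (r₁ + r₂)/2 = 3.312×10⁷ m.
At r₁: circular v_c1 = √(μ/r₁) = 10630 m/s; transfer-periapsis v_p = √[μ(2/r₁ − 1/a_t)] = 12030 m/s.
Δv₁ = v_p − v_c1 = 1395 m/s.
At r₂: circular v_c2 = √(μ/r₂) = 7980 m/s; transfer-apoapsis v_a = √[μ(2/r₂ − 1/a_t)] = 6774 m/s.
Δv₂ = v_c2 − v_a = 1206 m/s.
Total Δv = Δv₁ + Δv₂ = 2601 m/s.

Δv_total ≈ 2601 m/s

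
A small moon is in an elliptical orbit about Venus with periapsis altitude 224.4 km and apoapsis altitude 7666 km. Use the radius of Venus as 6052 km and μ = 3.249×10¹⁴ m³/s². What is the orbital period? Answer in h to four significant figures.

r_p = 6052 + 224.4 = 6276.4 km = 6.2764×10⁶ m.
r_a = 6052 + 7666 = 13718 km = 1.3718×10⁷ m.
Semi-major axis a = (r_p + r_a)/2 = (6276.4 + 13718)/2 = 9997.2 km = 9.997×10⁶ m.
By Kepler's third law T = 2π√(a³/μ) = 2π × 1.754×10³ = 1.102×10⁴ s.
= 3.061 h.

T ≈ 3.061 h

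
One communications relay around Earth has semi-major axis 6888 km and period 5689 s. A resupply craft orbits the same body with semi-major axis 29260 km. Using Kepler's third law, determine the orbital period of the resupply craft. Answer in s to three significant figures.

T₂ ≈ 49800 s

Kepler's third law: T² ∝ a³, so T₂ = T₁ (a₂/a₁)^(3/2).
a₂/a₁ = 4.248, (a₂/a₁)^(3/2) = 8.755.
T₂ = 5689 × 8.755 = 49810 s.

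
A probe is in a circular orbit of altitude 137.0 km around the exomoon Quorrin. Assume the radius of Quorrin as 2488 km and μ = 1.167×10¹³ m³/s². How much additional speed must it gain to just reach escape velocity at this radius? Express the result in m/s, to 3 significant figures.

Δv ≈ 873 m/s

r = 2488 + 137.0 = 2625.0 km = 2.6250×10⁶ m.
Circular speed v_c = √(μ/r) = 2108 m/s.
Escape speed v_esc = √(2μ/r) = √2 × v_c = 2982 m/s.
Δv = v_esc − v_c = 873.4 m/s.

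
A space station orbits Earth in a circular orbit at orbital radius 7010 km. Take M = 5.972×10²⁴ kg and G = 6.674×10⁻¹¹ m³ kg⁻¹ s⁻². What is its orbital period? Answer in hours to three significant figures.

T ≈ 1.62 hours

μ = GM = 6.674×10⁻¹¹ × 5.972×10²⁴ = 3.986×10¹⁴ m³/s².
r = 7010 km = 7.010×10⁶ m.
Kepler's third law: T = 2π√(r³/μ) = 2π√((7.010×10⁶)³ / 3.986×10¹⁴).
r³/μ = 8.643×10⁵ s², so T = 2π × 9.297×10² = 5.841×10³ s.
Converting: 5.841×10³ s ÷ 3600 = 1.623 hours.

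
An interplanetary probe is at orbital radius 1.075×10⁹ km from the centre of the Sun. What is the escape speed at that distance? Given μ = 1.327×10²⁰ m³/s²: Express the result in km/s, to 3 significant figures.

r = 1.075×10⁹ km = 1.075×10¹² m.
Escape speed v_esc = √(2μ/r) = √(2 × 1.327×10²⁰ / 1.075×10¹²) = √(2.469×10⁸) = 15710 m/s.
= 15.71 km/s.

v_esc ≈ 15.7 km/s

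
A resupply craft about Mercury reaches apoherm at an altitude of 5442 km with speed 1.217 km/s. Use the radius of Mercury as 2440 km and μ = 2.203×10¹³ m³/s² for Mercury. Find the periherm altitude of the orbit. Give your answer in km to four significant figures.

r_a = 2440 + 5442 = 7882.0 km = 7.882×10⁶ m.
Specific energy ε = v²/2 − μ/r = -2.054×10⁶ J/kg, so a = −μ/(2ε) = 5.362×10⁶ m.
The apsides satisfy r_p + r_a = 2a, so the periherm radius is 2a − r_a = 2.841×10⁶ m = 2841.2 km.
Periherm altitude = 2841.2 − 2440 = 401.16 km.

periherm altitude ≈ 401.2 km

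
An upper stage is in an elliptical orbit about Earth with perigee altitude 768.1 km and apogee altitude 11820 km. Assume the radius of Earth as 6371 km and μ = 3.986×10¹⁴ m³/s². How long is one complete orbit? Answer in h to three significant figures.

T ≈ 3.94 h

r_p = 6371 + 768.1 = 7139.1 km = 7.1391×10⁶ m.
r_a = 6371 + 11820 = 18191 km = 1.8191×10⁷ m.
Semi-major axis a = (r_p + r_a)/2 = (7139.1 + 18191)/2 = 12665 km = 1.267×10⁷ m.
By Kepler's third law T = 2π√(a³/μ) = 2π × 2.258×10³ = 1.418×10⁴ s.
= 3.940 h.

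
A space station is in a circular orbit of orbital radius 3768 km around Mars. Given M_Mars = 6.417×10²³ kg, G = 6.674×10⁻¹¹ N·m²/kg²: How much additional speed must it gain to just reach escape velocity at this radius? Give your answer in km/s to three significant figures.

μ = GM = 6.674×10⁻¹¹ × 6.417×10²³ = 4.283×10¹³ m³/s².
r = 3768 km = 3.768×10⁶ m.
Circular speed v_c = √(μ/r) = 3371 m/s.
Escape speed v_esc = √(2μ/r) = √2 × v_c = 4768 m/s.
Δv = v_esc − v_c = 1396 m/s = 1.396 km/s.

Δv ≈ 1.40 km/s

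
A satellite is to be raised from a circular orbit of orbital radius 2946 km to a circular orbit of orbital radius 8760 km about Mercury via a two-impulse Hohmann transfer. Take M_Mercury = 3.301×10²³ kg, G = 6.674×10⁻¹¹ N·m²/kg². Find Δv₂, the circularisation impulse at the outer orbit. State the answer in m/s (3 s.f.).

μ = GM = 6.674×10⁻¹¹ × 3.301×10²³ = 2.203×10¹³ m³/s².
r₁ = 2946 km = 2.946×10⁶ m.
r₂ = 8760 km = 8.760×10⁶ m.
Transfer ellipse a_t = (r₁ + r₂)/2 = 5.853×10⁶ m.
At r₁: circular v_c1 = √(μ/r₁) = 2735 m/s; transfer-periherm v_p = √[μ(2/r₁ − 1/a_t)] = 3346 m/s.
At r₂: circular v_c2 = √(μ/r₂) = 1586 m/s; transfer-apoherm v_a = √[μ(2/r₂ − 1/a_t)] = 1125 m/s.
Δv₂ = v_c2 − v_a = 460.8 m/s.

Δv ≈ 461 m/s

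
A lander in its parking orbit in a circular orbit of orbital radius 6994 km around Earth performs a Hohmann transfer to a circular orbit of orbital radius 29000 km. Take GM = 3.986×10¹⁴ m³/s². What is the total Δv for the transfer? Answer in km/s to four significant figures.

Δv_total ≈ 3.430 km/s

r₁ = 6994 km = 6.994×10⁶ m.
r₂ = 29000 km = 2.900×10⁷ m.
Transfer ellipse a_t = (r₁ + r₂)/2 = 1.800×10⁷ m.
At r₁: circular v_c1 = √(μ/r₁) = 7549 m/s; transfer-perigee v_p = √[μ(2/r₁ − 1/a_t)] = 9583 m/s.
Δv₁ = v_p − v_c1 = 2034 m/s.
At r₂: circular v_c2 = √(μ/r₂) = 3707 m/s; transfer-apogee v_a = √[μ(2/r₂ − 1/a_t)] = 2311 m/s.
Δv₂ = v_c2 − v_a = 1396 m/s.
Total Δv = Δv₁ + Δv₂ = 3430 m/s = 3.430 km/s.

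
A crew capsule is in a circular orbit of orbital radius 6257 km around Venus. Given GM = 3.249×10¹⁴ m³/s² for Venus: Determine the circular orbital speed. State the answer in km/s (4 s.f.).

v ≈ 7.206 km/s

r = 6257 km = 6.257×10⁶ m.
For a circular orbit v = √(μ/r) = √(3.249×10¹⁴ / 6.257×10⁶) = √(5.193×10⁷) = 7206 m/s.
That is 7.206 km/s.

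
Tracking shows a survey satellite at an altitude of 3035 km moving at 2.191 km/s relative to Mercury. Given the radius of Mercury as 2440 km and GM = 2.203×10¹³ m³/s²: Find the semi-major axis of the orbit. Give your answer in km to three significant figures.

r = 2440 + 3035 = 5475.0 km = 5.475×10⁶ m.
Vis-viva rearranged: 1/a = 2/r − v²/μ = 3.653×10⁻⁷ − 2.179×10⁻⁷ = 1.474×10⁻⁷ m⁻¹.
a = 6.785×10⁶ m = 6784.7 km.

a ≈ 6780 km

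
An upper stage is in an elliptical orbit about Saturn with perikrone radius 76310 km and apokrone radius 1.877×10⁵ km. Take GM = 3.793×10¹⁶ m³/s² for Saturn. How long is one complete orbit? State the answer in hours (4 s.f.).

Semi-major axis a = (r_p + r_a)/2 = (76310 + 1.8770×10⁵)/2 = 1.3200×10⁵ km = 1.320×10⁸ m.
By Kepler's third law T = 2π√(a³/μ) = 2π × 7.787×10³ = 4.893×10⁴ s.
= 13.59 hours.

T ≈ 13.59 hours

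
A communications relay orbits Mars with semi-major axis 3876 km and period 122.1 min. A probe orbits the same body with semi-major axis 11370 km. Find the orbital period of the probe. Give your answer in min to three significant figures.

Kepler's third law: T² ∝ a³, so T₂ = T₁ (a₂/a₁)^(3/2).
a₂/a₁ = 2.933, (a₂/a₁)^(3/2) = 5.024.
T₂ = 122.1 × 5.024 = 613.5 min.

T₂ ≈ 613 min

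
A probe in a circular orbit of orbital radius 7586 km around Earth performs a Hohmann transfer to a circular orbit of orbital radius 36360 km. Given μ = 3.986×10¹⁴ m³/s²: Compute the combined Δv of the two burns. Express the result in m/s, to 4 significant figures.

Δv_total ≈ 3441 m/s

r₁ = 7586 km = 7.586×10⁶ m.
r₂ = 36360 km = 3.636×10⁷ m.
Transfer ellipse a_t = (r₁ + r₂)/2 = 2.197×10⁷ m.
At r₁: circular v_c1 = √(μ/r₁) = 7249 m/s; transfer-perigee v_p = √[μ(2/r₁ − 1/a_t)] = 9325 m/s.
Δv₁ = v_p − v_c1 = 2076 m/s.
At r₂: circular v_c2 = √(μ/r₂) = 3311 m/s; transfer-apogee v_a = √[μ(2/r₂ − 1/a_t)] = 1945 m/s.
Δv₂ = v_c2 − v_a = 1366 m/s.
Total Δv = Δv₁ + Δv₂ = 3441 m/s.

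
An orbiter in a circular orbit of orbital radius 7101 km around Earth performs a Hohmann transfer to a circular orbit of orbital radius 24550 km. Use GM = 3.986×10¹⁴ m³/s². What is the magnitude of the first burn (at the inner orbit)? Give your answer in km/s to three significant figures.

r₁ = 7101 km = 7.101×10⁶ m.
r₂ = 24550 km = 2.455×10⁷ m.
Transfer ellipse a_t = (r₁ + r₂)/2 = 1.583×10⁷ m.
At r₁: circular v_c1 = √(μ/r₁) = 7492 m/s; transfer-perigee v_p = √[μ(2/r₁ − 1/a_t)] = 9332 m/s.
Δv₁ = v_p − v_c1 = 1839 m/s.
= 1.839 km/s.

Δv ≈ 1.84 km/s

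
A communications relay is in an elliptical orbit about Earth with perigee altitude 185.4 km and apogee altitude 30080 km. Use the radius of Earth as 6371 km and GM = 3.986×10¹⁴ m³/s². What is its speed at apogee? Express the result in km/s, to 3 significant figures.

v ≈ 1.83 km/s

r_p = 6371 + 185.4 = 6556.4 km = 6.5564×10⁶ m.
r_a = 6371 + 30080 = 36451 km = 3.6451×10⁷ m.
Semi-major axis a = (r_p + r_a)/2 = 21504 km = 2.150×10⁷ m.
Vis-viva: v² = μ(2/r − 1/a) = 3.986×10¹⁴ × (5.487×10⁻⁸ − 4.650×10⁻⁸) = 3.334×10⁶ m²/s².
v = 1826 m/s = 1.826 km/s.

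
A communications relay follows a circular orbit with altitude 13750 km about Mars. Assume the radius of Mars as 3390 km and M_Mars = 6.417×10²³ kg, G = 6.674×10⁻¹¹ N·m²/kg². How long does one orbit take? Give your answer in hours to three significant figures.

μ = GM = 6.674×10⁻¹¹ × 6.417×10²³ = 4.283×10¹³ m³/s².
r = 3390 + 13750 = 17140 km = 1.7140×10⁷ m.
Kepler's third law: T = 2π√(r³/μ) = 2π√((1.714×10⁷)³ / 4.283×10¹³).
r³/μ = 1.176×10⁸ s², so T = 2π × 1.084×10⁴ = 6.813×10⁴ s.
Converting: 6.813×10⁴ s ÷ 3600 = 18.92 hours.

T ≈ 18.9 hours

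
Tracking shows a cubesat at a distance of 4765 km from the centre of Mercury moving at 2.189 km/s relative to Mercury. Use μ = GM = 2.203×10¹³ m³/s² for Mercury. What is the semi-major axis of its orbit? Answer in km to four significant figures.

a ≈ 4945 km

r = 4.765×10⁶ m.
Vis-viva rearranged: 1/a = 2/r − v²/μ = 4.197×10⁻⁷ − 2.175×10⁻⁷ = 2.022×10⁻⁷ m⁻¹.
a = 4.945×10⁶ m = 4945.2 km.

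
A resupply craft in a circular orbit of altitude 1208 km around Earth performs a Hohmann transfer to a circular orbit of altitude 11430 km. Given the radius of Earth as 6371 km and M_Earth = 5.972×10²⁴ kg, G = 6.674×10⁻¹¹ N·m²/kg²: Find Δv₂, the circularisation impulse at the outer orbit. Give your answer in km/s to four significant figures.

μ = GM = 6.674×10⁻¹¹ × 5.972×10²⁴ = 3.986×10¹⁴ m³/s².
r₁ = 6371 + 1208 = 7579.0 km = 7.5790×10⁶ m.
r₂ = 6371 + 11430 = 17801 km = 1.7801×10⁷ m.
Transfer ellipse a_t = (r₁ + r₂)/2 = 1.269×10⁷ m.
At r₁: circular v_c1 = √(μ/r₁) = 7252 m/s; transfer-perigee v_p = √[μ(2/r₁ − 1/a_t)] = 8589 m/s.
At r₂: circular v_c2 = √(μ/r₂) = 4732 m/s; transfer-apogee v_a = √[μ(2/r₂ − 1/a_t)] = 3657 m/s.
Δv₂ = v_c2 − v_a = 1075 m/s.
= 1.075 km/s.

Δv ≈ 1.075 km/s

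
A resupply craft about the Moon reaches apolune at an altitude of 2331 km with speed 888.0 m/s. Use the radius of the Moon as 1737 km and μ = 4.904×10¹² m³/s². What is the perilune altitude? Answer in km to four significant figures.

r_a = 1737 + 2331 = 4068.0 km = 4.068×10⁶ m.
Specific energy ε = v²/2 − μ/r = -8.112×10⁵ J/kg, so a = −μ/(2ε) = 3.023×10⁶ m.
The apsides satisfy r_p + r_a = 2a, so the perilune radius is 2a − r_a = 1.977×10⁶ m = 1977.1 km.
Perilune altitude = 1977.1 − 1737 = 240.11 km.

perilune altitude ≈ 240.1 km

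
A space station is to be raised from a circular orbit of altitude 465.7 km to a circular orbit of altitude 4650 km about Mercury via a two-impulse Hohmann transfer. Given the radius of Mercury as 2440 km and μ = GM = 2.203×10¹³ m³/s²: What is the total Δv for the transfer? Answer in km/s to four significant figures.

r₁ = 2440 + 465.7 = 2905.7 km = 2.9057×10⁶ m.
r₂ = 2440 + 4650 = 7090.0 km = 7.0900×10⁶ m.
Transfer ellipse a_t = (r₁ + r₂)/2 = 4.998×10⁶ m.
At r₁: circular v_c1 = √(μ/r₁) = 2753 m/s; transfer-periherm v_p = √[μ(2/r₁ − 1/a_t)] = 3280 m/s.
Δv₁ = v_p − v_c1 = 526.1 m/s.
At r₂: circular v_c2 = √(μ/r₂) = 1763 m/s; transfer-apoherm v_a = √[μ(2/r₂ − 1/a_t)] = 1344 m/s.
Δv₂ = v_c2 − v_a = 418.7 m/s.
Total Δv = Δv₁ + Δv₂ = 944.7 m/s = 0.9447 km/s.

Δv_total ≈ 0.9447 km/s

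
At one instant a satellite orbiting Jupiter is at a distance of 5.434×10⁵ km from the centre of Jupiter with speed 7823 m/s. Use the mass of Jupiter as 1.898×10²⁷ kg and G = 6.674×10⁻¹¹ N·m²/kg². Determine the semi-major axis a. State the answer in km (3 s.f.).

μ = GM = 6.674×10⁻¹¹ × 1.898×10²⁷ = 1.267×10¹⁷ m³/s².
r = 5.434×10⁸ m.
Specific orbital energy ε = v²/2 − μ/r = (7823)²/2 − 1.267×10¹⁷/5.434×10⁸ = -2.025×10⁸ J/kg.
Since ε = −μ/(2a), a = −μ/(2ε) = 3.128×10⁸ m = 3.1275×10⁵ km.

a ≈ 3.13×10⁵ km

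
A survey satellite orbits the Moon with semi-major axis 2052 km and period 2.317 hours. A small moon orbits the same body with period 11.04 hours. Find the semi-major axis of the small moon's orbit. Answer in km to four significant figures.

a₂ ≈ 5810 km

Kepler's third law: a³ ∝ T², so a₂ = a₁ (T₂/T₁)^(2/3).
T₂/T₁ = 4.765, (T₂/T₁)^(2/3) = 2.832.
a₂ = 2052 × 2.832 = 5810 km.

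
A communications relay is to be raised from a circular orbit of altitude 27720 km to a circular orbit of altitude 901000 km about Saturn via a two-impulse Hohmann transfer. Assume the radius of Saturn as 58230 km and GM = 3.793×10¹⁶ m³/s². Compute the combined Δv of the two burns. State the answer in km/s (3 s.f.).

Δv_total ≈ 11.2 km/s

r₁ = 58230 + 27720 = 85950 km = 8.5950×10⁷ m.
r₂ = 58230 + 901000 = 959230 km = 9.5923×10⁸ m.
Transfer ellipse a_t = (r₁ + r₂)/2 = 5.226×10⁸ m.
At r₁: circular v_c1 = √(μ/r₁) = 21010 m/s; transfer-perikrone v_p = √[μ(2/r₁ − 1/a_t)] = 28460 m/s.
Δv₁ = v_p − v_c1 = 7454 m/s.
At r₂: circular v_c2 = √(μ/r₂) = 6288 m/s; transfer-apokrone v_a = √[μ(2/r₂ − 1/a_t)] = 2550 m/s.
Δv₂ = v_c2 − v_a = 3738 m/s.
Total Δv = Δv₁ + Δv₂ = 11190 m/s = 11.19 km/s.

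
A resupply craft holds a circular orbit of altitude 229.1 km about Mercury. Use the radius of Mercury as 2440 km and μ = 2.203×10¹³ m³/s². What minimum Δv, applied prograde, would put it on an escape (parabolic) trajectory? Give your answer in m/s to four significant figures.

r = 2440 + 229.1 = 2669.1 km = 2.6691×10⁶ m.
Circular speed v_c = √(μ/r) = 2873 m/s.
Escape speed v_esc = √(2μ/r) = √2 × v_c = 4063 m/s.
Δv = v_esc − v_c = 1190 m/s.

Δv ≈ 1190 m/s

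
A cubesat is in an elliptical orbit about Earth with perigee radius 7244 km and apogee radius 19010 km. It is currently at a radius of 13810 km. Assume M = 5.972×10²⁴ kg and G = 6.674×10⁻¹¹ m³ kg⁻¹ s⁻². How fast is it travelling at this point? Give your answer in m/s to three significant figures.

μ = GM = 6.674×10⁻¹¹ × 5.972×10²⁴ = 3.986×10¹⁴ m³/s².
Semi-major axis a = (r_p + r_a)/2 = 13127 km = 1.313×10⁷ m.
Vis-viva: v² = μ(2/r − 1/a) = 3.986×10¹⁴ × (1.448×10⁻⁷ − 7.618×10⁻⁸) = 2.736×10⁷ m²/s².
v = 5231 m/s.

v ≈ 5230 m/s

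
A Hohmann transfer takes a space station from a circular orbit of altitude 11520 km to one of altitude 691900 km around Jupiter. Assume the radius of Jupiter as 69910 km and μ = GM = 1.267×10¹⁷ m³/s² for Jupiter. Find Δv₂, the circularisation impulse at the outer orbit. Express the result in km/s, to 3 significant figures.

Δv ≈ 7.23 km/s

r₁ = 69910 + 11520 = 81430 km = 8.1430×10⁷ m.
r₂ = 69910 + 691900 = 761810 km = 7.6181×10⁸ m.
Transfer ellipse a_t = (r₁ + r₂)/2 = 4.216×10⁸ m.
At r₁: circular v_c1 = √(μ/r₁) = 39450 m/s; transfer-perijove v_p = √[μ(2/r₁ − 1/a_t)] = 53020 m/s.
At r₂: circular v_c2 = √(μ/r₂) = 12900 m/s; transfer-apojove v_a = √[μ(2/r₂ − 1/a_t)] = 5668 m/s.
Δv₂ = v_c2 − v_a = 7229 m/s.
= 7.229 km/s.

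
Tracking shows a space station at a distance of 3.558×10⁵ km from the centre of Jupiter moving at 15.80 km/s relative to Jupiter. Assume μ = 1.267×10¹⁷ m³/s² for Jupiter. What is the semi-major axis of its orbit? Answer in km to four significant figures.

a ≈ 2.739×10⁵ km

r = 3.558×10⁸ m.
Vis-viva rearranged: 1/a = 2/r − v²/μ = 5.621×10⁻⁹ − 1.970×10⁻⁹ = 3.651×10⁻⁹ m⁻¹.
a = 2.739×10⁸ m = 2.7391×10⁵ km.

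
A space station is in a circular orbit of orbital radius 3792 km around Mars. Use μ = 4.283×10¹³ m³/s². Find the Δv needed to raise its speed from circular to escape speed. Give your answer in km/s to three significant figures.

r = 3792 km = 3.792×10⁶ m.
Circular speed v_c = √(μ/r) = 3361 m/s.
Escape speed v_esc = √(2μ/r) = √2 × v_c = 4753 m/s.
Δv = v_esc − v_c = 1392 m/s = 1.392 km/s.

Δv ≈ 1.39 km/s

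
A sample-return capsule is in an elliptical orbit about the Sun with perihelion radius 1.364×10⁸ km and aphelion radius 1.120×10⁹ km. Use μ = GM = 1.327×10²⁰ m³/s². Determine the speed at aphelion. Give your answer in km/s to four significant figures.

Semi-major axis a = (r_p + r_a)/2 = 6.2820×10⁸ km = 6.282×10¹¹ m.
Vis-viva: v² = μ(2/r − 1/a) = 1.327×10²⁰ × (1.786×10⁻¹² − 1.592×10⁻¹²) = 2.573×10⁷ m²/s².
v = 5072 m/s = 5.072 km/s.

v ≈ 5.072 km/s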